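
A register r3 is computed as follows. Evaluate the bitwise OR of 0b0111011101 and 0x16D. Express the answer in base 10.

509

a = 111011101
0x16D = 101101101
 OR → 111111101 = 509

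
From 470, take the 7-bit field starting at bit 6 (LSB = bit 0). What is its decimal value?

7

v = 000000111010110
Shift right by 6: 000000111
Mask low 7 bits: 0000111 = 7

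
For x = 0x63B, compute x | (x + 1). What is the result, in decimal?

1599

x = 11000111011 = 1595
x + 1 = 11000111100
OR    = 11000111111 = 1599
(x | (x + 1) sets the lowest cleared bit.)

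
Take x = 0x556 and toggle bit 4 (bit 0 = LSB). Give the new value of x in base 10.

1350

x = 10101010110
bit 4 is currently 1; toggle it via x ^ (1 << 4) = x ^ 16
→ 10101000110 = 1350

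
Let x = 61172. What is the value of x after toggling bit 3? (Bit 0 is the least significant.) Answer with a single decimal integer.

61180

x = 1110111011110100
bit 3 is currently 0; toggle it via x ^ (1 << 3) = x ^ 8
→ 1110111011111100 = 61180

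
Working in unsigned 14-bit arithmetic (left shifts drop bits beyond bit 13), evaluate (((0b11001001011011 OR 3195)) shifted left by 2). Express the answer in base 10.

14828

0b11001001011011 = 11001001011011
3195 = 00110001111011
→ OR → 11111001111011 = 15995
→ shifted left by 2 (mod 2^14) → 11100111101100 = 14828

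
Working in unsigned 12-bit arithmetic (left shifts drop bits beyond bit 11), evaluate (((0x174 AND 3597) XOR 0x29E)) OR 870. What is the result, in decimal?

0x174 = 000101110100
3597 = 111000001101
→ AND → 000000000100 = 4
0x29E = 001010011110
→ XOR → 001010011010 = 666
870 = 001101100110
→ OR → 001111111110 = 1022

1022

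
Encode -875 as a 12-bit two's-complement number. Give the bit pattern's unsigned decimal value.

3221

875 in 12 bits: 001101101011
Invert: 110010010100
Add 1:  110010010101 = 3221
(Check: 2^12 - 875 = 4096 - 875 = 3221.)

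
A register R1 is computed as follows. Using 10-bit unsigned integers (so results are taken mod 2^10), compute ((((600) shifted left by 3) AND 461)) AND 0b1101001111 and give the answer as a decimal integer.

64

600 = 1001011000
→ shifted left by 3 (mod 2^10) → 1011000000 = 704
461 = 0111001101
→ AND → 0011000000 = 192
0b1101001111 = 1101001111
→ AND → 0001000000 = 64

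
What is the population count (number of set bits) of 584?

584 = 1001001000
Count the 1s: 1 + 1 + 1 = 3

3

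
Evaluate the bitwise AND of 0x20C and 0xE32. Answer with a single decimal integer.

0x20C = 001000001100
0xE32 = 111000110010
AND → 001000000000 = 512

512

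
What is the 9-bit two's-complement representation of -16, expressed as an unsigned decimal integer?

496

16 in 9 bits: 000010000
Invert: 111101111
Add 1:  111110000 = 496
(Check: 2^9 - 16 = 512 - 16 = 496.)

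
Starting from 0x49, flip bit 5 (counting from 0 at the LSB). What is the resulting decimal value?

105

x = 001001001
bit 5 is currently 0; toggle it via x ^ (1 << 5) = x ^ 32
→ 001101001 = 105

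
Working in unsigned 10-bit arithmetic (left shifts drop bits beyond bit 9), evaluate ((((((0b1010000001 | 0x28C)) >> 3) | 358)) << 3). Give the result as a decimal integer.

952

0b1010000001 = 1010000001
0x28C = 1010001100
→ | → 1010001101 = 653
→ >> 3 → 0001010001 = 81
358 = 0101100110
→ | → 0101110111 = 375
→ << 3 (mod 2^10) → 1110111000 = 952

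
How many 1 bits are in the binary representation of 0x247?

5

0x247 = 1001000111
Count the 1s: 1 + 1 + 1 + 1 + 1 = 5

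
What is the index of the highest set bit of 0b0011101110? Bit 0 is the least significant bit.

0b0011101110 = 11101110
The topmost 1 is at position 7 (since 2^7 = 128 ≤ 238 < 256).

7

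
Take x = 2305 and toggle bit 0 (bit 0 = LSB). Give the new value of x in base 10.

x = 000100100000001
bit 0 is currently 1; toggle it via x ^ (1 << 0) = x ^ 1
→ 000100100000000 = 2304

2304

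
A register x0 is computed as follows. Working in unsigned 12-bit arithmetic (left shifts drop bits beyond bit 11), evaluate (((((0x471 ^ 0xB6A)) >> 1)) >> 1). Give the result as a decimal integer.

966

0x471 = 010001110001
0xB6A = 101101101010
→ ^ → 111100011011 = 3867
→ >> 1 → 011110001101 = 1933
→ >> 1 → 001111000110 = 966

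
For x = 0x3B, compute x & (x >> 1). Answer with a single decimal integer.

x = 111011 = 59
x>>1 = 011101
AND  = 011001 = 25
(x & (x >> 1) has a 1 wherever x has two consecutive 1 bits.)

25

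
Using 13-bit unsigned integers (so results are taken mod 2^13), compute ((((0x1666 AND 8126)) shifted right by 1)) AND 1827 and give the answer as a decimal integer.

771

0x1666 = 1011001100110
8126 = 1111110111110
→ AND → 1011000100110 = 5670
→ shifted right by 1 → 0101100010011 = 2835
1827 = 0011100100011
→ AND → 0001100000011 = 771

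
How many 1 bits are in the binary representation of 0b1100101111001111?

n = 1100101111001111
Count the 1s: 1 + 1 + 1 + 1 + 1 + 1 + 1 + 1 + 1 + 1 + 1 = 11

11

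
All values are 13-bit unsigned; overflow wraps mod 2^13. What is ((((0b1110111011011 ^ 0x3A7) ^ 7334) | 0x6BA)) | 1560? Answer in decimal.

1786

0b1110111011011 = 1110111011011
0x3A7 = 0001110100111
→ ^ → 1111001111100 = 7804
7334 = 1110010100110
→ ^ → 0001011011010 = 730
0x6BA = 0011010111010
→ | → 0011011111010 = 1786
1560 = 0011000011000
→ | → 0011011111010 = 1786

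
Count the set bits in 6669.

6669 = 1101000001101
Count the 1s: 1 + 1 + 1 + 1 + 1 + 1 = 6

6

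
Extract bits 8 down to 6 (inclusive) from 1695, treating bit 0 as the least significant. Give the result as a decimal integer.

v = 11010011111
Shift right by 6: 11010
Mask low 3 bits: 010 = 2

2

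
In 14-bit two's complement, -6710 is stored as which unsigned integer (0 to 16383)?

6710 in 14 bits: 01101000110110
Invert: 10010111001001
Add 1:  10010111001010 = 9674
(Check: 2^14 - 6710 = 16384 - 6710 = 9674.)

9674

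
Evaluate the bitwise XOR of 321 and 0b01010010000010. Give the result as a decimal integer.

5571

321 = 0000101000001
b = 1010010000010
XOR → 1010111000011 = 5571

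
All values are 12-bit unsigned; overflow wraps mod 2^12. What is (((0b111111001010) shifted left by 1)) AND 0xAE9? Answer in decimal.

2688

0b111111001010 = 111111001010
→ shifted left by 1 (mod 2^12) → 111110010100 = 3988
0xAE9 = 101011101001
→ AND → 101010000000 = 2688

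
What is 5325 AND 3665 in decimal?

5325 = 1010011001101
3665 = 0111001010001
AND → 0010001000001 = 1089

1089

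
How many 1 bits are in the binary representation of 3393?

3393 = 110101000001
Count the 1s: 1 + 1 + 1 + 1 + 1 = 5

5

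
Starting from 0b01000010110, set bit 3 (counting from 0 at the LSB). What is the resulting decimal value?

x = 01000010110
bit 3 is currently 0; set it via x | (1 << 3) = x | 8
→ 01000011110 = 542

542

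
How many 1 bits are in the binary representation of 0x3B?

0x3B = 111011
Count the 1s: 1 + 1 + 1 + 1 + 1 = 5

5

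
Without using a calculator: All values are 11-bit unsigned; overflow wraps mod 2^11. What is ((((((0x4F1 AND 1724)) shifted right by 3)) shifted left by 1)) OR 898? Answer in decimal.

942

0x4F1 = 10011110001
1724 = 11010111100
→ AND → 10010110000 = 1200
→ shifted right by 3 → 00010010110 = 150
→ shifted left by 1 (mod 2^11) → 00100101100 = 300
898 = 01110000010
→ OR → 01110101110 = 942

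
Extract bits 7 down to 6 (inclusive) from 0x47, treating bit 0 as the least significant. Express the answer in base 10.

v = 0001000111
Shift right by 6: 0001
Mask low 2 bits: 01 = 1

1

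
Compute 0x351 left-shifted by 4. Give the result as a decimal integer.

0x351 = 00001101010001
shift left by 4 → 11010100010000 = 13584
(equivalently, 849 × 2^4 = 849 × 16)

13584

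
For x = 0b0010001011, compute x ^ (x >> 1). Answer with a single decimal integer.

x = 10001011 = 139
x>>1 = 01000101
XOR  = 11001110 = 206
(x ^ (x >> 1) gives the standard binary-reflected Gray code of x.)

206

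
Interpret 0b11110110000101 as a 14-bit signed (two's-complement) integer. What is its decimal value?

pattern = 11110110000101 (MSB is 1 ⇒ negative)
Invert: 00001001111010, add 1 → 00001001111011 = 635, so the value is -635.
(Equivalently: 15749 - 2^14 = 15749 - 16384 = -635.)

-635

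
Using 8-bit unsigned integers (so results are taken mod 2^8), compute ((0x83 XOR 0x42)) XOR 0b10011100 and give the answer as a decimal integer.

93

0x83 = 10000011
0x42 = 01000010
→ XOR → 11000001 = 193
0b10011100 = 10011100
→ XOR → 01011101 = 93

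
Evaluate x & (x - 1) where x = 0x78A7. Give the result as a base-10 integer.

x = 111100010100111 = 30887
x - 1 = 111100010100110
AND   = 111100010100110 = 30886
(x & (x - 1) clears the lowest set bit of x.)

30886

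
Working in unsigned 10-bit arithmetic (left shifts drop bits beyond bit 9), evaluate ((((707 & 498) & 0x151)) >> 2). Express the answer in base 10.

707 = 1011000011
498 = 0111110010
→ & → 0011000010 = 194
0x151 = 0101010001
→ & → 0001000000 = 64
→ >> 2 → 0000010000 = 16

16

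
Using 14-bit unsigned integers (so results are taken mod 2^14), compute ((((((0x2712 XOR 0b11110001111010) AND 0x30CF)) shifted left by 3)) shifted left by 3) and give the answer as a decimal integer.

4608

0x2712 = 10011100010010
0b11110001111010 = 11110001111010
→ XOR → 01101101101000 = 7016
0x30CF = 11000011001111
→ AND → 01000001001000 = 4168
→ shifted left by 3 (mod 2^14) → 00001001000000 = 576
→ shifted left by 3 (mod 2^14) → 01001000000000 = 4608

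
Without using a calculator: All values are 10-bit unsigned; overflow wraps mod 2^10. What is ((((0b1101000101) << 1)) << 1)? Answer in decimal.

0b1101000101 = 1101000101
→ << 1 (mod 2^10) → 1010001010 = 650
→ << 1 (mod 2^10) → 0100010100 = 276

276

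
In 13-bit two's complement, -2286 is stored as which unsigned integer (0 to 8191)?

5906

2286 in 13 bits: 0100011101110
Invert: 1011100010001
Add 1:  1011100010010 = 5906
(Check: 2^13 - 2286 = 8192 - 2286 = 5906.)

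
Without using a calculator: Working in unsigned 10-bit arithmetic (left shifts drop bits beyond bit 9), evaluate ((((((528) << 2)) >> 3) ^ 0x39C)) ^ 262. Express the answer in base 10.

658

528 = 1000010000
→ << 2 (mod 2^10) → 0001000000 = 64
→ >> 3 → 0000001000 = 8
0x39C = 1110011100
→ ^ → 1110010100 = 916
262 = 0100000110
→ ^ → 1010010010 = 658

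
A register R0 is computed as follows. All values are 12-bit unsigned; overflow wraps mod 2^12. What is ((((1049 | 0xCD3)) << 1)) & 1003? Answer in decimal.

1049 = 010000011001
0xCD3 = 110011010011
→ | → 110011011011 = 3291
→ << 1 (mod 2^12) → 100110110110 = 2486
1003 = 001111101011
→ & → 000110100010 = 418

418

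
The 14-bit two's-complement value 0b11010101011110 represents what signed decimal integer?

pattern = 11010101011110 (MSB is 1 ⇒ negative)
Invert: 00101010100001, add 1 → 00101010100010 = 2722, so the value is -2722.
(Equivalently: 13662 - 2^14 = 13662 - 16384 = -2722.)

-2722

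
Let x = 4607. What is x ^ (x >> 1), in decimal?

x = 1000111111111 = 4607
x>>1 = 0100011111111
XOR  = 1100100000000 = 6400
(x ^ (x >> 1) gives the standard binary-reflected Gray code of x.)

6400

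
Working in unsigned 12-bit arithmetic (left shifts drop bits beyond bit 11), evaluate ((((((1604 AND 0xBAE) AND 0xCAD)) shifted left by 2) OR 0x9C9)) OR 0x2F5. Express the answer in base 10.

1604 = 011001000100
0xBAE = 101110101110
→ AND → 001000000100 = 516
0xCAD = 110010101101
→ AND → 000000000100 = 4
→ shifted left by 2 (mod 2^12) → 000000010000 = 16
0x9C9 = 100111001001
→ OR → 100111011001 = 2521
0x2F5 = 001011110101
→ OR → 101111111101 = 3069

3069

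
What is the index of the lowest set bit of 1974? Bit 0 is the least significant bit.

1

1974 = 11110110110
Trailing zeros: 1, so the lowest set bit is bit 1 (value 2).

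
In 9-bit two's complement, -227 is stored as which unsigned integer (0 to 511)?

227 in 9 bits: 011100011
Invert: 100011100
Add 1:  100011101 = 285
(Check: 2^9 - 227 = 512 - 227 = 285.)

285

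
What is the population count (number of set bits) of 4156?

5

4156 = 1000000111100
Count the 1s: 1 + 1 + 1 + 1 + 1 = 5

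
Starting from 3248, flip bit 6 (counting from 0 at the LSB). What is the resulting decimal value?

3312

x = 0110010110000
bit 6 is currently 0; toggle it via x ^ (1 << 6) = x ^ 64
→ 0110011110000 = 3312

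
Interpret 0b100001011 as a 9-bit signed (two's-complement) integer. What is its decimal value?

-245

pattern = 100001011 (MSB is 1 ⇒ negative)
Invert: 011110100, add 1 → 011110101 = 245, so the value is -245.
(Equivalently: 267 - 2^9 = 267 - 512 = -245.)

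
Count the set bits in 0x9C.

4

0x9C = 10011100
Count the 1s: 1 + 1 + 1 + 1 = 4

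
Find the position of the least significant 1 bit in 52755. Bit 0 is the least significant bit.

0

52755 = 1100111000010011
Trailing zeros: 0, so the lowest set bit is bit 0 (value 1).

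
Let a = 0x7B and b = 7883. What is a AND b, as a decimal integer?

75

0x7B = 0000001111011
7883 = 1111011001011
AND → 0000001001011 = 75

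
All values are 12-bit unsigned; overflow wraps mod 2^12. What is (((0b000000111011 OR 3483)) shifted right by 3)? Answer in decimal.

0b000000111011 = 000000111011
3483 = 110110011011
→ OR → 110110111011 = 3515
→ shifted right by 3 → 000110110111 = 439

439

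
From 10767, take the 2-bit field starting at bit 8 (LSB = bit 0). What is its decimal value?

2

v = 10101000001111
Shift right by 8: 101010
Mask low 2 bits: 10 = 2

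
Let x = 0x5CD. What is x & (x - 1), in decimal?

x = 10111001101 = 1485
x - 1 = 10111001100
AND   = 10111001100 = 1484
(x & (x - 1) clears the lowest set bit of x.)

1484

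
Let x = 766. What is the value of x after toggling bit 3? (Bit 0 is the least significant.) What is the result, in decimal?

758

x = 01011111110
bit 3 is currently 1; toggle it via x ^ (1 << 3) = x ^ 8
→ 01011110110 = 758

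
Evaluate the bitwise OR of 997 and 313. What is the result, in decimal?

997 = 1111100101
313 = 0100111001
 OR → 1111111101 = 1021

1021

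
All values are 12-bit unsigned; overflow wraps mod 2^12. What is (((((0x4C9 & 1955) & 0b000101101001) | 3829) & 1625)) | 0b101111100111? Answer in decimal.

4087

0x4C9 = 010011001001
1955 = 011110100011
→ & → 010010000001 = 1153
0b000101101001 = 000101101001
→ & → 000000000001 = 1
3829 = 111011110101
→ | → 111011110101 = 3829
1625 = 011001011001
→ & → 011001010001 = 1617
0b101111100111 = 101111100111
→ | → 111111110111 = 4087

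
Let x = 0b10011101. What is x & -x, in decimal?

x = 10011101 = 157
-x (two's complement) = …01100011
AND   = 00000001 = 1
(x & -x isolates the lowest set bit of x.)

1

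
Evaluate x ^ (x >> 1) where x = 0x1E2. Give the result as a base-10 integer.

x = 111100010 = 482
x>>1 = 011110001
XOR  = 100010011 = 275
(x ^ (x >> 1) gives the standard binary-reflected Gray code of x.)

275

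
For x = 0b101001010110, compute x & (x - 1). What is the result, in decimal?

x = 101001010110 = 2646
x - 1 = 101001010101
AND   = 101001010100 = 2644
(x & (x - 1) clears the lowest set bit of x.)

2644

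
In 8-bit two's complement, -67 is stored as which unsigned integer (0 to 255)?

67 in 8 bits: 01000011
Invert: 10111100
Add 1:  10111101 = 189
(Check: 2^8 - 67 = 256 - 67 = 189.)

189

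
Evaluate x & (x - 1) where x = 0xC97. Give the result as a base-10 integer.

3222

x = 110010010111 = 3223
x - 1 = 110010010110
AND   = 110010010110 = 3222
(x & (x - 1) clears the lowest set bit of x.)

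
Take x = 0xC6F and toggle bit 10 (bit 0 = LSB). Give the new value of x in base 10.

x = 110001101111
bit 10 is currently 1; toggle it via x ^ (1 << 10) = x ^ 1024
→ 100001101111 = 2159

2159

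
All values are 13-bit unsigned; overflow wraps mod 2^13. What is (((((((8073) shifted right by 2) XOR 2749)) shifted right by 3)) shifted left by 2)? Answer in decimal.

8073 = 1111110001001
→ shifted right by 2 → 0011111100010 = 2018
2749 = 0101010111101
→ XOR → 0110101011111 = 3423
→ shifted right by 3 → 0000110101011 = 427
→ shifted left by 2 (mod 2^13) → 0011010101100 = 1708

1708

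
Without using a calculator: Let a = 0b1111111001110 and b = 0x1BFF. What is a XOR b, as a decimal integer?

1073

a = 1111111001110
0x1BFF = 1101111111111
XOR → 0010000110001 = 1073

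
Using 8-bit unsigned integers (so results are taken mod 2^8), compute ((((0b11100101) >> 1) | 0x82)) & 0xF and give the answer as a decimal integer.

0b11100101 = 11100101
→ >> 1 → 01110010 = 114
0x82 = 10000010
→ | → 11110010 = 242
0xF = 00001111
→ & → 00000010 = 2

2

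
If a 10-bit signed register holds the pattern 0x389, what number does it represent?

pattern = 1110001001 (MSB is 1 ⇒ negative)
Invert: 0001110110, add 1 → 0001110111 = 119, so the value is -119.
(Equivalently: 905 - 2^10 = 905 - 1024 = -119.)

-119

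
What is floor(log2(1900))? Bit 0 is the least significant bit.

10

1900 = 11101101100
The topmost 1 is at position 10 (since 2^10 = 1024 ≤ 1900 < 2048).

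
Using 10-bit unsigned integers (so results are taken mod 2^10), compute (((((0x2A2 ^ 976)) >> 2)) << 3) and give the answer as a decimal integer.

0x2A2 = 1010100010
976 = 1111010000
→ ^ → 0101110010 = 370
→ >> 2 → 0001011100 = 92
→ << 3 (mod 2^10) → 1011100000 = 736

736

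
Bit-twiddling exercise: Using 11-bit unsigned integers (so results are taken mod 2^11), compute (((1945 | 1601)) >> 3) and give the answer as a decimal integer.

251

1945 = 11110011001
1601 = 11001000001
→ | → 11111011001 = 2009
→ >> 3 → 00011111011 = 251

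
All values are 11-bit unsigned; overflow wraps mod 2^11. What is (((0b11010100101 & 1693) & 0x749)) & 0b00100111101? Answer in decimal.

0b11010100101 = 11010100101
1693 = 11010011101
→ & → 11010000101 = 1669
0x749 = 11101001001
→ & → 11000000001 = 1537
0b00100111101 = 00100111101
→ & → 00000000001 = 1

1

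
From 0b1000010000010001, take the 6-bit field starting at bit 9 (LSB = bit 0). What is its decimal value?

v = 1000010000010001
Shift right by 9: 1000010
Mask low 6 bits: 000010 = 2

2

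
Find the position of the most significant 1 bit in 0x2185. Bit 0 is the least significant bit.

0x2185 = 10000110000101
The topmost 1 is at position 13 (since 2^13 = 8192 ≤ 8581 < 16384).

13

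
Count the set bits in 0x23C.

5

0x23C = 1000111100
Count the 1s: 1 + 1 + 1 + 1 + 1 = 5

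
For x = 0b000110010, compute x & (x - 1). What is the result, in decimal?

48

x = 110010 = 50
x - 1 = 110001
AND   = 110000 = 48
(x & (x - 1) clears the lowest set bit of x.)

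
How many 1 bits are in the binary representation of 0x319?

5

0x319 = 1100011001
Count the 1s: 1 + 1 + 1 + 1 + 1 = 5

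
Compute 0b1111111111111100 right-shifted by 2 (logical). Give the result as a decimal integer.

x = 1111111111111100
shift right by 2 → 0011111111111111 = 16383
(equivalently, floor(65532 / 4))

16383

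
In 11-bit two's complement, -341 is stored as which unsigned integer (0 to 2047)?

341 in 11 bits: 00101010101
Invert: 11010101010
Add 1:  11010101011 = 1707
(Check: 2^11 - 341 = 2048 - 341 = 1707.)

1707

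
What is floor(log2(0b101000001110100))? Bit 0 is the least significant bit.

14

0b101000001110100 = 101000001110100
The topmost 1 is at position 14 (since 2^14 = 16384 ≤ 20596 < 32768).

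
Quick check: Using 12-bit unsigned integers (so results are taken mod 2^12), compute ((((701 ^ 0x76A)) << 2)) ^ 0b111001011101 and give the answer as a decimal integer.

2305

701 = 001010111101
0x76A = 011101101010
→ ^ → 010111010111 = 1495
→ << 2 (mod 2^12) → 011101011100 = 1884
0b111001011101 = 111001011101
→ ^ → 100100000001 = 2305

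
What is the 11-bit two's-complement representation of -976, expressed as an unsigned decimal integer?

976 in 11 bits: 01111010000
Invert: 10000101111
Add 1:  10000110000 = 1072
(Check: 2^11 - 976 = 2048 - 976 = 1072.)

1072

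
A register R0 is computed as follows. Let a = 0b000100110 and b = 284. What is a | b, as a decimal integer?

318

a = 000100110
284 = 100011100
 OR → 100111110 = 318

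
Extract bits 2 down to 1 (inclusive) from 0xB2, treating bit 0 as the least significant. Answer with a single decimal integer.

v = 00010110010
Shift right by 1: 0001011001
Mask low 2 bits: 01 = 1

1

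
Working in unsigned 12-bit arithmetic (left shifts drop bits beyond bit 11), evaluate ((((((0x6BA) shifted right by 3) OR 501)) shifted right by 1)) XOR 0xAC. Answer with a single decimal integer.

0x6BA = 011010111010
→ shifted right by 3 → 000011010111 = 215
501 = 000111110101
→ OR → 000111110111 = 503
→ shifted right by 1 → 000011111011 = 251
0xAC = 000010101100
→ XOR → 000001010111 = 87

87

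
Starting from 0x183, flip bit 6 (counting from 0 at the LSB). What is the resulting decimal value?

x = 110000011
bit 6 is currently 0; toggle it via x ^ (1 << 6) = x ^ 64
→ 111000011 = 451

451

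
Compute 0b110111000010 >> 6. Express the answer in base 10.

55

x = 110111000010
shift right by 6 → 000000110111 = 55
(equivalently, floor(3522 / 64))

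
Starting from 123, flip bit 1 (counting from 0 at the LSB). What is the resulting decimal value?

x = 01111011
bit 1 is currently 1; toggle it via x ^ (1 << 1) = x ^ 2
→ 01111001 = 121

121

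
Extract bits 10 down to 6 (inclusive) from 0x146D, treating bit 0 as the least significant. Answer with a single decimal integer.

v = 1010001101101
Shift right by 6: 1010001
Mask low 5 bits: 10001 = 17

17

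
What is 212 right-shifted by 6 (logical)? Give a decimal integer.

3

212 = 11010100
shift right by 6 → 00000011 = 3
(equivalently, floor(212 / 64))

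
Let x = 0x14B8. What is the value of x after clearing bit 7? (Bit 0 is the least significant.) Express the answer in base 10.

5176

x = 001010010111000
bit 7 is currently 1; clear it via x & ~(1 << 7) = x & ~128
→ 001010000111000 = 5176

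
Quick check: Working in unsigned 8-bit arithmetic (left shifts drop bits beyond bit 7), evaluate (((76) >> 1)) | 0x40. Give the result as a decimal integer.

76 = 01001100
→ >> 1 → 00100110 = 38
0x40 = 01000000
→ | → 01100110 = 102

102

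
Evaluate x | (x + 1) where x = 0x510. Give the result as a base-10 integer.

x = 10100010000 = 1296
x + 1 = 10100010001
OR    = 10100010001 = 1297
(x | (x + 1) sets the lowest cleared bit.)

1297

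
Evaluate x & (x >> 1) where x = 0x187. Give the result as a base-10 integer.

x = 110000111 = 391
x>>1 = 011000011
AND  = 010000011 = 131
(x & (x >> 1) has a 1 wherever x has two consecutive 1 bits.)

131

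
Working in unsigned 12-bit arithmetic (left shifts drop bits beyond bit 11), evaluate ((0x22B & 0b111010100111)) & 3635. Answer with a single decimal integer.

0x22B = 001000101011
0b111010100111 = 111010100111
→ & → 001000100011 = 547
3635 = 111000110011
→ & → 001000100011 = 547

547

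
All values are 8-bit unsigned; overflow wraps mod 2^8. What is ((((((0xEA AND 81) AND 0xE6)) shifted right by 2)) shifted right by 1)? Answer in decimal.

8

0xEA = 11101010
81 = 01010001
→ AND → 01000000 = 64
0xE6 = 11100110
→ AND → 01000000 = 64
→ shifted right by 2 → 00010000 = 16
→ shifted right by 1 → 00001000 = 8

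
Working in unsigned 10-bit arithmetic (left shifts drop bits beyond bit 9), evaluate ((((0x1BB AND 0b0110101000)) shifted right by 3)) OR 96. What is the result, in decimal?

0x1BB = 0110111011
0b0110101000 = 0110101000
→ AND → 0110101000 = 424
→ shifted right by 3 → 0000110101 = 53
96 = 0001100000
→ OR → 0001110101 = 117

117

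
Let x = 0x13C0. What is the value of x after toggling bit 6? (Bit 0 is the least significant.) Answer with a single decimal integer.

4992

x = 001001111000000
bit 6 is currently 1; toggle it via x ^ (1 << 6) = x ^ 64
→ 001001110000000 = 4992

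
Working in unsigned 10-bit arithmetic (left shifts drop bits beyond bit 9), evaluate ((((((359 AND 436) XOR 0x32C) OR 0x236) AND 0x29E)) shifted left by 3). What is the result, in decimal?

359 = 0101100111
436 = 0110110100
→ AND → 0100100100 = 292
0x32C = 1100101100
→ XOR → 1000001000 = 520
0x236 = 1000110110
→ OR → 1000111110 = 574
0x29E = 1010011110
→ AND → 1000011110 = 542
→ shifted left by 3 (mod 2^10) → 0011110000 = 240

240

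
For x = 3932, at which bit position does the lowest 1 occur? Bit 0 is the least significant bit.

2

3932 = 111101011100
Trailing zeros: 2, so the lowest set bit is bit 2 (value 4).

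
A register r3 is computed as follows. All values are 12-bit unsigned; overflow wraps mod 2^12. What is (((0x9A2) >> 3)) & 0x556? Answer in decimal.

0x9A2 = 100110100010
→ >> 3 → 000100110100 = 308
0x556 = 010101010110
→ & → 000100010100 = 276

276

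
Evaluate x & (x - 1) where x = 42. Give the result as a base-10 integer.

40

x = 101010 = 42
x - 1 = 101001
AND   = 101000 = 40
(x & (x - 1) clears the lowest set bit of x.)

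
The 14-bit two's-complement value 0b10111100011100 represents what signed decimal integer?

-4324

pattern = 10111100011100 (MSB is 1 ⇒ negative)
Invert: 01000011100011, add 1 → 01000011100100 = 4324, so the value is -4324.
(Equivalently: 12060 - 2^14 = 12060 - 16384 = -4324.)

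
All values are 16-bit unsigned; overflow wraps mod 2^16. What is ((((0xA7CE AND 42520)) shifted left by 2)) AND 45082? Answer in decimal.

36864

0xA7CE = 1010011111001110
42520 = 1010011000011000
→ AND → 1010011000001000 = 42504
→ shifted left by 2 (mod 2^16) → 1001100000100000 = 38944
45082 = 1011000000011010
→ AND → 1001000000000000 = 36864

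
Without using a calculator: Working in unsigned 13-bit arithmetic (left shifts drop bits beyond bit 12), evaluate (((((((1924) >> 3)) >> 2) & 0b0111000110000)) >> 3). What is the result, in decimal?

6

1924 = 0011110000100
→ >> 3 → 0000011110000 = 240
→ >> 2 → 0000000111100 = 60
0b0111000110000 = 0111000110000
→ & → 0000000110000 = 48
→ >> 3 → 0000000000110 = 6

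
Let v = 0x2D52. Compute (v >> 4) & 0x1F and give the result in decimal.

v = 10110101010010
Shift right by 4: 1011010101
Mask low 5 bits: 10101 = 21

21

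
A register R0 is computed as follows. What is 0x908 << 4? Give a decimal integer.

36992

0x908 = 0000100100001000
shift left by 4 → 1001000010000000 = 36992
(equivalently, 2312 × 2^4 = 2312 × 16)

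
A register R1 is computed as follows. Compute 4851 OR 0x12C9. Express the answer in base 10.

4859

4851 = 1001011110011
0x12C9 = 1001011001001
 OR → 1001011111011 = 4859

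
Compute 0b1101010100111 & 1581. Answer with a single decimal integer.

a = 1101010100111
1581 = 0011000101101
AND → 0001000100101 = 549

549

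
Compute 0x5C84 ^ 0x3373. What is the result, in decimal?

28663

0x5C84 = 101110010000100
0x3373 = 011001101110011
XOR → 110111111110111 = 28663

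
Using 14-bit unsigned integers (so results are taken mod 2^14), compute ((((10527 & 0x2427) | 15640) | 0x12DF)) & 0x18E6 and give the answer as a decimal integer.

6342

10527 = 10100100011111
0x2427 = 10010000100111
→ & → 10000000000111 = 8199
15640 = 11110100011000
→ | → 11110100011111 = 15647
0x12DF = 01001011011111
→ | → 11111111011111 = 16351
0x18E6 = 01100011100110
→ & → 01100011000110 = 6342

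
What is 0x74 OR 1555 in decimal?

1655

0x74 = 00001110100
1555 = 11000010011
 OR → 11001110111 = 1655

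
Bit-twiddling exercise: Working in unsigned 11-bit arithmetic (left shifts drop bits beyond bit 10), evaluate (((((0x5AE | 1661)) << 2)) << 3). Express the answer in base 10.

0x5AE = 10110101110
1661 = 11001111101
→ | → 11111111111 = 2047
→ << 2 (mod 2^11) → 11111111100 = 2044
→ << 3 (mod 2^11) → 11111100000 = 2016

2016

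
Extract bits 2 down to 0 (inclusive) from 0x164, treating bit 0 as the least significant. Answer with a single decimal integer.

4

v = 101100100
Shift right by 0: 101100100
Mask low 3 bits: 100 = 4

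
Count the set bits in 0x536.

6

0x536 = 10100110110
Count the 1s: 1 + 1 + 1 + 1 + 1 + 1 = 6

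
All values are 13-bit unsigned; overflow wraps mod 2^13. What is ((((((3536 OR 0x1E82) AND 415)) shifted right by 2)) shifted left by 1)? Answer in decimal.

3536 = 0110111010000
0x1E82 = 1111010000010
→ OR → 1111111010010 = 8146
415 = 0000110011111
→ AND → 0000110010010 = 402
→ shifted right by 2 → 0000001100100 = 100
→ shifted left by 1 (mod 2^13) → 0000011001000 = 200

200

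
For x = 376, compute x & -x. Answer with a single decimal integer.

8

x = 101111000 = 376
-x (two's complement) = …010001000
AND   = 000001000 = 8
(x & -x isolates the lowest set bit of x.)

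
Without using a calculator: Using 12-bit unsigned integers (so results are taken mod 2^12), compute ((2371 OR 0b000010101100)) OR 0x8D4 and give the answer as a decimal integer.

2371 = 100101000011
0b000010101100 = 000010101100
→ OR → 100111101111 = 2543
0x8D4 = 100011010100
→ OR → 100111111111 = 2559

2559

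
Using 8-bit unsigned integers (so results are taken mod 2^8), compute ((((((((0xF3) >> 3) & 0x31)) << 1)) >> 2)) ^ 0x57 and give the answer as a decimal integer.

0xF3 = 11110011
→ >> 3 → 00011110 = 30
0x31 = 00110001
→ & → 00010000 = 16
→ << 1 (mod 2^8) → 00100000 = 32
→ >> 2 → 00001000 = 8
0x57 = 01010111
→ ^ → 01011111 = 95

95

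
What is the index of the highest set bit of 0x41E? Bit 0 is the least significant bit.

0x41E = 10000011110
The topmost 1 is at position 10 (since 2^10 = 1024 ≤ 1054 < 2048).

10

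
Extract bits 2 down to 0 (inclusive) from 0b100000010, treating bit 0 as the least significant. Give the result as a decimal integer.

v = 100000010
Shift right by 0: 100000010
Mask low 3 bits: 010 = 2

2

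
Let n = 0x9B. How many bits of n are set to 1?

0x9B = 10011011
Count the 1s: 1 + 1 + 1 + 1 + 1 = 5

5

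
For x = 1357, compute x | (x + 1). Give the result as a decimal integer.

1359

x = 10101001101 = 1357
x + 1 = 10101001110
OR    = 10101001111 = 1359
(x | (x + 1) sets the lowest cleared bit.)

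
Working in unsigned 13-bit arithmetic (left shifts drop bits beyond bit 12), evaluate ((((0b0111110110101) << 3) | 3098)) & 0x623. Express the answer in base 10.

1058

0b0111110110101 = 0111110110101
→ << 3 (mod 2^13) → 1110110101000 = 7592
3098 = 0110000011010
→ | → 1110110111010 = 7610
0x623 = 0011000100011
→ & → 0010000100010 = 1058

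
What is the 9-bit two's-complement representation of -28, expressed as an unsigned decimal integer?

28 in 9 bits: 000011100
Invert: 111100011
Add 1:  111100100 = 484
(Check: 2^9 - 28 = 512 - 28 = 484.)

484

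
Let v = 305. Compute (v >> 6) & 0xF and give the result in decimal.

4

v = 00100110001
Shift right by 6: 00100
Mask low 4 bits: 0100 = 4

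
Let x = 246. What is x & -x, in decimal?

x = 11110110 = 246
-x (two's complement) = …00001010
AND   = 00000010 = 2
(x & -x isolates the lowest set bit of x.)

2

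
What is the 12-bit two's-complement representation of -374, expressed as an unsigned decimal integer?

374 in 12 bits: 000101110110
Invert: 111010001001
Add 1:  111010001010 = 3722
(Check: 2^12 - 374 = 4096 - 374 = 3722.)

3722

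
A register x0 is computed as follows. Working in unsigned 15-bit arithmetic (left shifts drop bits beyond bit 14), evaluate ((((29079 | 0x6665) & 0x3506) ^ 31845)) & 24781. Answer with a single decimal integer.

16449

29079 = 111000110010111
0x6665 = 110011001100101
→ | → 111011111110111 = 30711
0x3506 = 011010100000110
→ & → 011010100000110 = 13574
31845 = 111110001100101
→ ^ → 100100101100011 = 18787
24781 = 110000011001101
→ & → 100000001000001 = 16449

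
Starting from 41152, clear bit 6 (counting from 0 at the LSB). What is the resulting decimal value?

x = 1010000011000000
bit 6 is currently 1; clear it via x & ~(1 << 6) = x & ~64
→ 1010000010000000 = 41088

41088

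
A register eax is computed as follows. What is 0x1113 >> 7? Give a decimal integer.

0x1113 = 1000100010011
shift right by 7 → 0000000100010 = 34
(equivalently, floor(4371 / 128))

34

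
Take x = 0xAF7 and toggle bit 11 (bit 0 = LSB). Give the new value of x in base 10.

759

x = 0101011110111
bit 11 is currently 1; toggle it via x ^ (1 << 11) = x ^ 2048
→ 0001011110111 = 759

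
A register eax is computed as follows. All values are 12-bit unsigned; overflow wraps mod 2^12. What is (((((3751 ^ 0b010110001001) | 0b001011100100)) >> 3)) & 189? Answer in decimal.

61

3751 = 111010100111
0b010110001001 = 010110001001
→ ^ → 101100101110 = 2862
0b001011100100 = 001011100100
→ | → 101111101110 = 3054
→ >> 3 → 000101111101 = 381
189 = 000010111101
→ & → 000000111101 = 61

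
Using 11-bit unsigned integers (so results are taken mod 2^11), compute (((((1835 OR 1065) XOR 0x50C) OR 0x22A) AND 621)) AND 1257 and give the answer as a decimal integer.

1835 = 11100101011
1065 = 10000101001
→ OR → 11100101011 = 1835
0x50C = 10100001100
→ XOR → 01000100111 = 551
0x22A = 01000101010
→ OR → 01000101111 = 559
621 = 01001101101
→ AND → 01000101101 = 557
1257 = 10011101001
→ AND → 00000101001 = 41

41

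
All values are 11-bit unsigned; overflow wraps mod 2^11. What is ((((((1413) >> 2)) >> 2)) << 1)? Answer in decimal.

1413 = 10110000101
→ >> 2 → 00101100001 = 353
→ >> 2 → 00001011000 = 88
→ << 1 (mod 2^11) → 00010110000 = 176

176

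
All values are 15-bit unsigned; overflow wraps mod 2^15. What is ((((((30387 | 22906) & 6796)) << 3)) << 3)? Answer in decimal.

30387 = 111011010110011
22906 = 101100101111010
→ | → 111111111111011 = 32763
6796 = 001101010001100
→ & → 001101010001000 = 6792
→ << 3 (mod 2^15) → 101010001000000 = 21568
→ << 3 (mod 2^15) → 010001000000000 = 8704

8704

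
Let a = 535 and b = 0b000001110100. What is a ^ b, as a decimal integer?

611

535 = 1000010111
b = 0001110100
XOR → 1001100011 = 611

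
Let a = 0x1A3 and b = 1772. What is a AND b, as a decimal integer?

160

0x1A3 = 00110100011
1772 = 11011101100
AND → 00010100000 = 160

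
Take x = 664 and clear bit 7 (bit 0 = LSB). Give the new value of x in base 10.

536

x = 001010011000
bit 7 is currently 1; clear it via x & ~(1 << 7) = x & ~128
→ 001000011000 = 536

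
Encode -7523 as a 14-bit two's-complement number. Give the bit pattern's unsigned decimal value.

8861

7523 in 14 bits: 01110101100011
Invert: 10001010011100
Add 1:  10001010011101 = 8861
(Check: 2^14 - 7523 = 16384 - 7523 = 8861.)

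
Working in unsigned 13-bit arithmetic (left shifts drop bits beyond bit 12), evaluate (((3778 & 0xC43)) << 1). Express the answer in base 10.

6276

3778 = 0111011000010
0xC43 = 0110001000011
→ & → 0110001000010 = 3138
→ << 1 (mod 2^13) → 1100010000100 = 6276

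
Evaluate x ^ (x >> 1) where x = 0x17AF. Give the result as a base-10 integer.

7288

x = 1011110101111 = 6063
x>>1 = 0101111010111
XOR  = 1110001111000 = 7288
(x ^ (x >> 1) gives the standard binary-reflected Gray code of x.)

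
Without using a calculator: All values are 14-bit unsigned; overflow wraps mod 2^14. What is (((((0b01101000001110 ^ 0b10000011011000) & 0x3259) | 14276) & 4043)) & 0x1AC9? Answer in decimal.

0b01101000001110 = 01101000001110
0b10000011011000 = 10000011011000
→ ^ → 11101011010110 = 15062
0x3259 = 11001001011001
→ & → 11001001010000 = 12880
14276 = 11011111000100
→ | → 11011111010100 = 14292
4043 = 00111111001011
→ & → 00011111000000 = 1984
0x1AC9 = 01101011001001
→ & → 00001011000000 = 704

704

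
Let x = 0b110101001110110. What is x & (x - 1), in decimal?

27252

x = 110101001110110 = 27254
x - 1 = 110101001110101
AND   = 110101001110100 = 27252
(x & (x - 1) clears the lowest set bit of x.)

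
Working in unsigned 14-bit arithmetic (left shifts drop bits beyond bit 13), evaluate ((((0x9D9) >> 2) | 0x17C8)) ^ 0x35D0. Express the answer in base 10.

8750

0x9D9 = 00100111011001
→ >> 2 → 00001001110110 = 630
0x17C8 = 01011111001000
→ | → 01011111111110 = 6142
0x35D0 = 11010111010000
→ ^ → 10001000101110 = 8750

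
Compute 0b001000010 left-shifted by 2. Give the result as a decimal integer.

x = 001000010
shift left by 2 → 100001000 = 264
(equivalently, 66 × 2^2 = 66 × 4)

264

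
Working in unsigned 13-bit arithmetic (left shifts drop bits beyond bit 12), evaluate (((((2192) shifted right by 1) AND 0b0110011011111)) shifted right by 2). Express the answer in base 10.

2192 = 0100010010000
→ shifted right by 1 → 0010001001000 = 1096
0b0110011011111 = 0110011011111
→ AND → 0010001001000 = 1096
→ shifted right by 2 → 0000100010010 = 274

274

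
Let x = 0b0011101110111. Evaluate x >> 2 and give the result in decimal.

477

x = 11101110111
shift right by 2 → 00111011101 = 477
(equivalently, floor(1911 / 4))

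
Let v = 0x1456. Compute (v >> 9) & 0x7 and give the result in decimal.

v = 1010001010110
Shift right by 9: 1010
Mask low 3 bits: 010 = 2

2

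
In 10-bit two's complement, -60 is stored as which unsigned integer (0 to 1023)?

60 in 10 bits: 0000111100
Invert: 1111000011
Add 1:  1111000100 = 964
(Check: 2^10 - 60 = 1024 - 60 = 964.)

964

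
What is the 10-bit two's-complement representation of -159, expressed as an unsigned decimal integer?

865

159 in 10 bits: 0010011111
Invert: 1101100000
Add 1:  1101100001 = 865
(Check: 2^10 - 159 = 1024 - 159 = 865.)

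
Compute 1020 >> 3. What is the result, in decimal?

1020 = 1111111100
shift right by 3 → 0001111111 = 127
(equivalently, floor(1020 / 8))

127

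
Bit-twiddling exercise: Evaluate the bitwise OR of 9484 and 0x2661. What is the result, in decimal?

9484 = 10010100001100
0x2661 = 10011001100001
 OR → 10011101101101 = 10093

10093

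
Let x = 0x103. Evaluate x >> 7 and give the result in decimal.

2

0x103 = 100000011
shift right by 7 → 000000010 = 2
(equivalently, floor(259 / 128))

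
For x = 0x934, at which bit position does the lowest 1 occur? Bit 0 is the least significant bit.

2

0x934 = 100100110100
Trailing zeros: 2, so the lowest set bit is bit 2 (value 4).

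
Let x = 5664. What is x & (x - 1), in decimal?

5632

x = 1011000100000 = 5664
x - 1 = 1011000011111
AND   = 1011000000000 = 5632
(x & (x - 1) clears the lowest set bit of x.)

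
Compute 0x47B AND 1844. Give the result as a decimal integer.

0x47B = 10001111011
1844 = 11100110100
AND → 10000110000 = 1072

1072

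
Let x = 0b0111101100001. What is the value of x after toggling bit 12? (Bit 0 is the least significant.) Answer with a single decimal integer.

8033

x = 0111101100001
bit 12 is currently 0; toggle it via x ^ (1 << 12) = x ^ 4096
→ 1111101100001 = 8033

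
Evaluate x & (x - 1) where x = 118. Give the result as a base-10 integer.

x = 1110110 = 118
x - 1 = 1110101
AND   = 1110100 = 116
(x & (x - 1) clears the lowest set bit of x.)

116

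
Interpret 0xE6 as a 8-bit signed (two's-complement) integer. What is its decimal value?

pattern = 11100110 (MSB is 1 ⇒ negative)
Invert: 00011001, add 1 → 00011010 = 26, so the value is -26.
(Equivalently: 230 - 2^8 = 230 - 256 = -26.)

-26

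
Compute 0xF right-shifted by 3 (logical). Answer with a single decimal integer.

0xF = 1111
shift right by 3 → 0001 = 1
(equivalently, floor(15 / 8))

1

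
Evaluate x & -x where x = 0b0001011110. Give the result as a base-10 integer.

2

x = 1011110 = 94
-x (two's complement) = …0100010
AND   = 0000010 = 2
(x & -x isolates the lowest set bit of x.)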